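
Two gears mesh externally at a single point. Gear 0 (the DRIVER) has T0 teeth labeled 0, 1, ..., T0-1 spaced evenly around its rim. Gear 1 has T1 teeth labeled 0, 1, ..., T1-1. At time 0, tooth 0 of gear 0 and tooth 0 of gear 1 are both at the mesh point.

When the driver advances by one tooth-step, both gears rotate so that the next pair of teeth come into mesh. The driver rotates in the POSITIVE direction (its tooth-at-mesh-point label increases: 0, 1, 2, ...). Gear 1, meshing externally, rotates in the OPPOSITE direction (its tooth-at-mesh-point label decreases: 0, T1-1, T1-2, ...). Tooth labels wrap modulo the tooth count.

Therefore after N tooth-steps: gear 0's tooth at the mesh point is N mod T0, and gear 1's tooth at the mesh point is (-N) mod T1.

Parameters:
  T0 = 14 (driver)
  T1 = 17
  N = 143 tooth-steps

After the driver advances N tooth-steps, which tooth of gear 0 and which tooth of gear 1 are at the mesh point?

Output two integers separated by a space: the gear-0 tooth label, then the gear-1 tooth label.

Gear 0 (driver, T0=14): tooth at mesh = N mod T0
  143 = 10 * 14 + 3, so 143 mod 14 = 3
  gear 0 tooth = 3
Gear 1 (driven, T1=17): tooth at mesh = (-N) mod T1
  143 = 8 * 17 + 7, so 143 mod 17 = 7
  (-143) mod 17 = (-7) mod 17 = 17 - 7 = 10
Mesh after 143 steps: gear-0 tooth 3 meets gear-1 tooth 10

Answer: 3 10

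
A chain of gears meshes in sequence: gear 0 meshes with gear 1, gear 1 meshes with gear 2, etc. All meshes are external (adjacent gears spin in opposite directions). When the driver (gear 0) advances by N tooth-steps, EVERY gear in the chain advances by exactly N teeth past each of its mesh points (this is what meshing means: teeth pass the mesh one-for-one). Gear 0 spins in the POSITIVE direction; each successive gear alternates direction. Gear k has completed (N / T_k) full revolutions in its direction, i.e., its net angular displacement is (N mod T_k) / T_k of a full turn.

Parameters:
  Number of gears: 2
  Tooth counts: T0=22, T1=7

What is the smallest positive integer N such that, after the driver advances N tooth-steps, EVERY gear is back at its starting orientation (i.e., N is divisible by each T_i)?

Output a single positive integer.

Answer: 154

Derivation:
Gear k returns to start when N is a multiple of T_k.
All gears at start simultaneously when N is a common multiple of [22, 7]; the smallest such N is lcm(22, 7).
Start: lcm = T0 = 22
Fold in T1=7: gcd(22, 7) = 1; lcm(22, 7) = 22 * 7 / 1 = 154 / 1 = 154
Full cycle length = 154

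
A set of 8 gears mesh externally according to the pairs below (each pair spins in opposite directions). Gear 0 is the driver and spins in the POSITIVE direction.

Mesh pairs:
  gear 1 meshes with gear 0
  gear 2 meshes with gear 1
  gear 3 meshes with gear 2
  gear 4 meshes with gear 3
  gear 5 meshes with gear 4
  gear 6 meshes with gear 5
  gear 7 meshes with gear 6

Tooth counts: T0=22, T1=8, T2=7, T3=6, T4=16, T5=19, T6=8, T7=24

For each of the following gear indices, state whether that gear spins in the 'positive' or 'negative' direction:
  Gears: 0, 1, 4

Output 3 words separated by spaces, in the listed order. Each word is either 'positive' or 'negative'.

Gear 0 (driver): positive (depth 0)
  gear 1: meshes with gear 0 -> depth 1 -> negative (opposite of gear 0)
  gear 2: meshes with gear 1 -> depth 2 -> positive (opposite of gear 1)
  gear 3: meshes with gear 2 -> depth 3 -> negative (opposite of gear 2)
  gear 4: meshes with gear 3 -> depth 4 -> positive (opposite of gear 3)
  gear 5: meshes with gear 4 -> depth 5 -> negative (opposite of gear 4)
  gear 6: meshes with gear 5 -> depth 6 -> positive (opposite of gear 5)
  gear 7: meshes with gear 6 -> depth 7 -> negative (opposite of gear 6)
Queried indices 0, 1, 4 -> positive, negative, positive

Answer: positive negative positive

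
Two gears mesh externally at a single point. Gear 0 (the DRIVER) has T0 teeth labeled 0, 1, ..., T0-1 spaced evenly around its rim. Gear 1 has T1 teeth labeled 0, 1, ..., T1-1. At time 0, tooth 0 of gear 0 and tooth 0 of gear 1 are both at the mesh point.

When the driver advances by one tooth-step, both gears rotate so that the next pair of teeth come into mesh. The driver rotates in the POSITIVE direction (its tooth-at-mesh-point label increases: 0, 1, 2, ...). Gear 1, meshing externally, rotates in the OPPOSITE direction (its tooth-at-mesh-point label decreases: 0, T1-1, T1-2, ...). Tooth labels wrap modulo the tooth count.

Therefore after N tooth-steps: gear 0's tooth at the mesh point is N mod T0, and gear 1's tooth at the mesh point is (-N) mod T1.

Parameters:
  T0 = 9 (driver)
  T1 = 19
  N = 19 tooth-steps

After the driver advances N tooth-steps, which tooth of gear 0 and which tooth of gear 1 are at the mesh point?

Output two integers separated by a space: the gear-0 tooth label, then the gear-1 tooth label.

Answer: 1 0

Derivation:
Gear 0 (driver, T0=9): tooth at mesh = N mod T0
  19 = 2 * 9 + 1, so 19 mod 9 = 1
  gear 0 tooth = 1
Gear 1 (driven, T1=19): tooth at mesh = (-N) mod T1
  19 = 1 * 19 + 0, so 19 mod 19 = 0
  (-19) mod 19 = 0
Mesh after 19 steps: gear-0 tooth 1 meets gear-1 tooth 0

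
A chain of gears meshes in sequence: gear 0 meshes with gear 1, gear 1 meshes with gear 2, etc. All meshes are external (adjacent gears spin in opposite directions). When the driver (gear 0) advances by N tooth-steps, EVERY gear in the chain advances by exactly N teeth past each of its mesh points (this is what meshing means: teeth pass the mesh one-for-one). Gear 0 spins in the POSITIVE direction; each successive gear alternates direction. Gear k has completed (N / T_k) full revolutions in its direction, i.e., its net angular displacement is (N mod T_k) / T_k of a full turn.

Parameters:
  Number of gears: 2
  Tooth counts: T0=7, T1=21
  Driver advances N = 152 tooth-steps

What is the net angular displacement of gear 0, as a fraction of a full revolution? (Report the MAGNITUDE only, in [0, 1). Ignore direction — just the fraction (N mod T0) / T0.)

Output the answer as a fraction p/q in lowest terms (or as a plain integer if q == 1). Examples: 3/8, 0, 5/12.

Answer: 5/7

Derivation:
Chain of 2 gears, tooth counts: [7, 21]
  gear 0: T0=7, direction=positive, advance = 152 mod 7 = 5 teeth = 5/7 turn
  gear 1: T1=21, direction=negative, advance = 152 mod 21 = 5 teeth = 5/21 turn
Gear 0: 152 mod 7 = 5
Fraction = 5 / 7 = 5/7 (gcd(5,7)=1) = 5/7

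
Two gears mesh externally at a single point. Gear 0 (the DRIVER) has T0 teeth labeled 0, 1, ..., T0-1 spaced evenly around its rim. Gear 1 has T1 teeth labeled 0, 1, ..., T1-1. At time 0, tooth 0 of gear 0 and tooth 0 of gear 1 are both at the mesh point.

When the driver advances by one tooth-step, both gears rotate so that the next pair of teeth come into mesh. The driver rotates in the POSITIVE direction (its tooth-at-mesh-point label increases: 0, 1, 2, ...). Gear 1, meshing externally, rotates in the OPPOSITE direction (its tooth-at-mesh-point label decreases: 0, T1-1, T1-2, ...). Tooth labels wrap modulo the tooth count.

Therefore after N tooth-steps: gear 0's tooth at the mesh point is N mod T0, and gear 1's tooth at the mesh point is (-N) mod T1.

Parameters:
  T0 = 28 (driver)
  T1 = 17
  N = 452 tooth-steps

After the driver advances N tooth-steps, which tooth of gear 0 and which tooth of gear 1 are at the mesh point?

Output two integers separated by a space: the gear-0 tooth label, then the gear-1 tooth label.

Answer: 4 7

Derivation:
Gear 0 (driver, T0=28): tooth at mesh = N mod T0
  452 = 16 * 28 + 4, so 452 mod 28 = 4
  gear 0 tooth = 4
Gear 1 (driven, T1=17): tooth at mesh = (-N) mod T1
  452 = 26 * 17 + 10, so 452 mod 17 = 10
  (-452) mod 17 = (-10) mod 17 = 17 - 10 = 7
Mesh after 452 steps: gear-0 tooth 4 meets gear-1 tooth 7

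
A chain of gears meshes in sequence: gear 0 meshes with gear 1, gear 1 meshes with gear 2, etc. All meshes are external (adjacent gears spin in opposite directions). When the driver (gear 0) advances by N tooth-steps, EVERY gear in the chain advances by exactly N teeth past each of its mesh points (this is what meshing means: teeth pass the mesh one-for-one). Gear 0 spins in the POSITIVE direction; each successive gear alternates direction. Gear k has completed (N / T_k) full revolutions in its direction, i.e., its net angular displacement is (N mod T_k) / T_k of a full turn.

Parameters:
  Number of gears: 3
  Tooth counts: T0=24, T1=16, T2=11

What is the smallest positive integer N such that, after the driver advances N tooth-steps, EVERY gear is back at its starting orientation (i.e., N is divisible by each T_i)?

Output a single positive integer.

Answer: 528

Derivation:
Gear k returns to start when N is a multiple of T_k.
All gears at start simultaneously when N is a common multiple of [24, 16, 11]; the smallest such N is lcm(24, 16, 11).
Start: lcm = T0 = 24
Fold in T1=16: gcd(24, 16) = 8; lcm(24, 16) = 24 * 16 / 8 = 384 / 8 = 48
Fold in T2=11: gcd(48, 11) = 1; lcm(48, 11) = 48 * 11 / 1 = 528 / 1 = 528
Full cycle length = 528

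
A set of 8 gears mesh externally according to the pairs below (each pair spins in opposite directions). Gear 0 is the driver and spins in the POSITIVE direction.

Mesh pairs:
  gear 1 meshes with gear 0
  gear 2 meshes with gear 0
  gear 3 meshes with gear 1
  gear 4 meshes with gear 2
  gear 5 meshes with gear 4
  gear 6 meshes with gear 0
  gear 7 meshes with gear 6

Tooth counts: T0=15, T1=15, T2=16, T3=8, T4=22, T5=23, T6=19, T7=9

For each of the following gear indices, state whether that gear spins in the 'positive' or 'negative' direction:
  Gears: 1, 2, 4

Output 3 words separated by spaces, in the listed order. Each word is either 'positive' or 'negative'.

Answer: negative negative positive

Derivation:
Gear 0 (driver): positive (depth 0)
  gear 1: meshes with gear 0 -> depth 1 -> negative (opposite of gear 0)
  gear 2: meshes with gear 0 -> depth 1 -> negative (opposite of gear 0)
  gear 3: meshes with gear 1 -> depth 2 -> positive (opposite of gear 1)
  gear 4: meshes with gear 2 -> depth 2 -> positive (opposite of gear 2)
  gear 5: meshes with gear 4 -> depth 3 -> negative (opposite of gear 4)
  gear 6: meshes with gear 0 -> depth 1 -> negative (opposite of gear 0)
  gear 7: meshes with gear 6 -> depth 2 -> positive (opposite of gear 6)
Queried indices 1, 2, 4 -> negative, negative, positive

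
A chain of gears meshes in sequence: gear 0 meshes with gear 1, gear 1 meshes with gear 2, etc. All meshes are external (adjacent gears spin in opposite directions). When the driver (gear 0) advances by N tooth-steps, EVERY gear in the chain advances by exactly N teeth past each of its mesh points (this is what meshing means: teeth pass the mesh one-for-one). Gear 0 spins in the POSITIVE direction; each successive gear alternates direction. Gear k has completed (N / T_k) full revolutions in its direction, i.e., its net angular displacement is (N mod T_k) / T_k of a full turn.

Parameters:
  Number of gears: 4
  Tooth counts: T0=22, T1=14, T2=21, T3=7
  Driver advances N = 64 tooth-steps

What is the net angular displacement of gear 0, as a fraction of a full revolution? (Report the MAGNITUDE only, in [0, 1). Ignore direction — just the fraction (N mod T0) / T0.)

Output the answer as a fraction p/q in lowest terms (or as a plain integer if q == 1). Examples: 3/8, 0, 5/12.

Chain of 4 gears, tooth counts: [22, 14, 21, 7]
  gear 0: T0=22, direction=positive, advance = 64 mod 22 = 20 teeth = 20/22 turn
  gear 1: T1=14, direction=negative, advance = 64 mod 14 = 8 teeth = 8/14 turn
  gear 2: T2=21, direction=positive, advance = 64 mod 21 = 1 teeth = 1/21 turn
  gear 3: T3=7, direction=negative, advance = 64 mod 7 = 1 teeth = 1/7 turn
Gear 0: 64 mod 22 = 20
Fraction = 20 / 22 = 10/11 (gcd(20,22)=2) = 10/11

Answer: 10/11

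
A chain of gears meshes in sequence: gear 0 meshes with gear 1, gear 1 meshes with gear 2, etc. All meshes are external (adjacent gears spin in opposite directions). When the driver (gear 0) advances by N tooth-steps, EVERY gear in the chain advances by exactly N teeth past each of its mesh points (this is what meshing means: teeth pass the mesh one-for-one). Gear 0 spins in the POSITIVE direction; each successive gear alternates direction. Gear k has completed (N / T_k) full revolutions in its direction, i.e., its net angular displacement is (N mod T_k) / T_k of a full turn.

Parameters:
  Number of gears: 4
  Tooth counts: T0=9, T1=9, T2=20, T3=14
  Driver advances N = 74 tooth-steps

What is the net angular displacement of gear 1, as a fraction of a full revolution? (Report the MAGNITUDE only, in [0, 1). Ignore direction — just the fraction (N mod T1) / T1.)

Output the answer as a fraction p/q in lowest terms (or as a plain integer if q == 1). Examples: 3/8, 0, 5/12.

Chain of 4 gears, tooth counts: [9, 9, 20, 14]
  gear 0: T0=9, direction=positive, advance = 74 mod 9 = 2 teeth = 2/9 turn
  gear 1: T1=9, direction=negative, advance = 74 mod 9 = 2 teeth = 2/9 turn
  gear 2: T2=20, direction=positive, advance = 74 mod 20 = 14 teeth = 14/20 turn
  gear 3: T3=14, direction=negative, advance = 74 mod 14 = 4 teeth = 4/14 turn
Gear 1: 74 mod 9 = 2
Fraction = 2 / 9 = 2/9 (gcd(2,9)=1) = 2/9

Answer: 2/9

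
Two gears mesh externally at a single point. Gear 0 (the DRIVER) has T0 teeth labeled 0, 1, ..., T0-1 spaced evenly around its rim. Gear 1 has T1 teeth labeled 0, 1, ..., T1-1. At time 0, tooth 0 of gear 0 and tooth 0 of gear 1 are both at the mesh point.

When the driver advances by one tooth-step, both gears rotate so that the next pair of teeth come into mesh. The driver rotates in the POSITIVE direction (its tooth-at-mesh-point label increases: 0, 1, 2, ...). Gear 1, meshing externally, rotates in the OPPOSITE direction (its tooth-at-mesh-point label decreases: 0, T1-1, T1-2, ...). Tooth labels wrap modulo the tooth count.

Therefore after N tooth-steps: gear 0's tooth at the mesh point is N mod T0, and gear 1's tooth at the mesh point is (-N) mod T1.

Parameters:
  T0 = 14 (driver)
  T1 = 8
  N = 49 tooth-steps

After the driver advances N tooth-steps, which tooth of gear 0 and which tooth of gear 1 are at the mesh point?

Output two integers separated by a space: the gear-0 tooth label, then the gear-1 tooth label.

Answer: 7 7

Derivation:
Gear 0 (driver, T0=14): tooth at mesh = N mod T0
  49 = 3 * 14 + 7, so 49 mod 14 = 7
  gear 0 tooth = 7
Gear 1 (driven, T1=8): tooth at mesh = (-N) mod T1
  49 = 6 * 8 + 1, so 49 mod 8 = 1
  (-49) mod 8 = (-1) mod 8 = 8 - 1 = 7
Mesh after 49 steps: gear-0 tooth 7 meets gear-1 tooth 7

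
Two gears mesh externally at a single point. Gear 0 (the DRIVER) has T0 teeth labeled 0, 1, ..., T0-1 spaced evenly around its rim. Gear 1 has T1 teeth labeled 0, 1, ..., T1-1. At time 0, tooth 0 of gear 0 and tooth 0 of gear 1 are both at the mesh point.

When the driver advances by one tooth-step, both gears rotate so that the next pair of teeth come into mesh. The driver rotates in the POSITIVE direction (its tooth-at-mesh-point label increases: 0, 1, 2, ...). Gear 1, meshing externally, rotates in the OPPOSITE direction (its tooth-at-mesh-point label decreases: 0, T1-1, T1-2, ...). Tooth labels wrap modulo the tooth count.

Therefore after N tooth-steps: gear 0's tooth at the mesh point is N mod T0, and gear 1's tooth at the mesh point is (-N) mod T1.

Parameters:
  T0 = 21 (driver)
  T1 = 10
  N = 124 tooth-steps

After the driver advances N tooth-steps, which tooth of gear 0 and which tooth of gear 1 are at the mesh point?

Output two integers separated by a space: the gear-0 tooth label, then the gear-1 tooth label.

Gear 0 (driver, T0=21): tooth at mesh = N mod T0
  124 = 5 * 21 + 19, so 124 mod 21 = 19
  gear 0 tooth = 19
Gear 1 (driven, T1=10): tooth at mesh = (-N) mod T1
  124 = 12 * 10 + 4, so 124 mod 10 = 4
  (-124) mod 10 = (-4) mod 10 = 10 - 4 = 6
Mesh after 124 steps: gear-0 tooth 19 meets gear-1 tooth 6

Answer: 19 6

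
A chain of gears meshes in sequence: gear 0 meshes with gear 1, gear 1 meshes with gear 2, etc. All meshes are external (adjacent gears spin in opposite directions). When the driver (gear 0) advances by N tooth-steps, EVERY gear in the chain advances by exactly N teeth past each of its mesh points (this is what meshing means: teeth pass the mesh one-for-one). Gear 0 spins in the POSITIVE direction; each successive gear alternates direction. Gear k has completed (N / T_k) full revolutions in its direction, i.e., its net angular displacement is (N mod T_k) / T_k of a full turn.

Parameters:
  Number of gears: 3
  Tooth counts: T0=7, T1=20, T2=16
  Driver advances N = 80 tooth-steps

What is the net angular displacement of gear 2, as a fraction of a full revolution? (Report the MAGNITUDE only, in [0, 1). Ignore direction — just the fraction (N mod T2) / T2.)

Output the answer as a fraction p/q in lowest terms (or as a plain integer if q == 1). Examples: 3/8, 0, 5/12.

Chain of 3 gears, tooth counts: [7, 20, 16]
  gear 0: T0=7, direction=positive, advance = 80 mod 7 = 3 teeth = 3/7 turn
  gear 1: T1=20, direction=negative, advance = 80 mod 20 = 0 teeth = 0/20 turn
  gear 2: T2=16, direction=positive, advance = 80 mod 16 = 0 teeth = 0/16 turn
Gear 2: 80 mod 16 = 0
Fraction = 0 / 16 = 0/1 (gcd(0,16)=16) = 0

Answer: 0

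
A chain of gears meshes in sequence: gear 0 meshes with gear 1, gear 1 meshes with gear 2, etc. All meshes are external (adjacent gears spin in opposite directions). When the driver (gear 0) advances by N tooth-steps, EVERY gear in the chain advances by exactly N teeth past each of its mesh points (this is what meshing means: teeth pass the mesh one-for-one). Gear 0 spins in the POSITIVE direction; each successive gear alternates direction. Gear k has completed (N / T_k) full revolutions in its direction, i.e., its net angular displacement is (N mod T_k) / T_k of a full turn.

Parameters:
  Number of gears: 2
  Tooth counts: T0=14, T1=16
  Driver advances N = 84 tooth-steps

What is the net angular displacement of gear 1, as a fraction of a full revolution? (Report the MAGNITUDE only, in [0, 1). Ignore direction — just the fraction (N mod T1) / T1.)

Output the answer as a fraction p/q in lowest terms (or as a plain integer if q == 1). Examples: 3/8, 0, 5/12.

Chain of 2 gears, tooth counts: [14, 16]
  gear 0: T0=14, direction=positive, advance = 84 mod 14 = 0 teeth = 0/14 turn
  gear 1: T1=16, direction=negative, advance = 84 mod 16 = 4 teeth = 4/16 turn
Gear 1: 84 mod 16 = 4
Fraction = 4 / 16 = 1/4 (gcd(4,16)=4) = 1/4

Answer: 1/4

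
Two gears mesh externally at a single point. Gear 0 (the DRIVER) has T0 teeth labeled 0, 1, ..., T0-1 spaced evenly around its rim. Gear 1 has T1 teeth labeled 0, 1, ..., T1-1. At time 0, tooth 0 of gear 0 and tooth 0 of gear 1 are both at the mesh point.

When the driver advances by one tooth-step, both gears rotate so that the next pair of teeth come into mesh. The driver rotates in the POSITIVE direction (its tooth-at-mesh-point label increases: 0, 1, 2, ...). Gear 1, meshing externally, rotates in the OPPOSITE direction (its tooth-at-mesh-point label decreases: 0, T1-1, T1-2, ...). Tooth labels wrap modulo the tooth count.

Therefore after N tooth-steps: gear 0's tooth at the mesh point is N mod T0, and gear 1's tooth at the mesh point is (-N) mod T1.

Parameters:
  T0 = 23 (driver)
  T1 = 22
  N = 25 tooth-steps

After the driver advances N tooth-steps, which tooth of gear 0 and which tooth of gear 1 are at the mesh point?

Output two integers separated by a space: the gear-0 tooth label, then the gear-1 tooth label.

Answer: 2 19

Derivation:
Gear 0 (driver, T0=23): tooth at mesh = N mod T0
  25 = 1 * 23 + 2, so 25 mod 23 = 2
  gear 0 tooth = 2
Gear 1 (driven, T1=22): tooth at mesh = (-N) mod T1
  25 = 1 * 22 + 3, so 25 mod 22 = 3
  (-25) mod 22 = (-3) mod 22 = 22 - 3 = 19
Mesh after 25 steps: gear-0 tooth 2 meets gear-1 tooth 19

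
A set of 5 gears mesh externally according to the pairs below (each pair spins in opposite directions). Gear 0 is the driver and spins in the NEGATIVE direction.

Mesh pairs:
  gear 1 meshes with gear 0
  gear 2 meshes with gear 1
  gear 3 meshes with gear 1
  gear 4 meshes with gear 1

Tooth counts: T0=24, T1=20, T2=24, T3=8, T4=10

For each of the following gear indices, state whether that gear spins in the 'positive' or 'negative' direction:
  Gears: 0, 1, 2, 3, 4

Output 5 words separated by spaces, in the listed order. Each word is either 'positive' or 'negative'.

Gear 0 (driver): negative (depth 0)
  gear 1: meshes with gear 0 -> depth 1 -> positive (opposite of gear 0)
  gear 2: meshes with gear 1 -> depth 2 -> negative (opposite of gear 1)
  gear 3: meshes with gear 1 -> depth 2 -> negative (opposite of gear 1)
  gear 4: meshes with gear 1 -> depth 2 -> negative (opposite of gear 1)
Queried indices 0, 1, 2, 3, 4 -> negative, positive, negative, negative, negative

Answer: negative positive negative negative negative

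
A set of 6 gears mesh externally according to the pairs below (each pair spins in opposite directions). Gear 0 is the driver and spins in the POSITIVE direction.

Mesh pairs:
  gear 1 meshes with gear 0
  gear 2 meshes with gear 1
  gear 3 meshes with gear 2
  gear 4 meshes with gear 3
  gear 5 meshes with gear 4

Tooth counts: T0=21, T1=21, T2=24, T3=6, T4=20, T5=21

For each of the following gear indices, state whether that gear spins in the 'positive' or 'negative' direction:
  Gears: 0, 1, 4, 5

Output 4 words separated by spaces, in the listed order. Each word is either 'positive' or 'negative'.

Gear 0 (driver): positive (depth 0)
  gear 1: meshes with gear 0 -> depth 1 -> negative (opposite of gear 0)
  gear 2: meshes with gear 1 -> depth 2 -> positive (opposite of gear 1)
  gear 3: meshes with gear 2 -> depth 3 -> negative (opposite of gear 2)
  gear 4: meshes with gear 3 -> depth 4 -> positive (opposite of gear 3)
  gear 5: meshes with gear 4 -> depth 5 -> negative (opposite of gear 4)
Queried indices 0, 1, 4, 5 -> positive, negative, positive, negative

Answer: positive negative positive negative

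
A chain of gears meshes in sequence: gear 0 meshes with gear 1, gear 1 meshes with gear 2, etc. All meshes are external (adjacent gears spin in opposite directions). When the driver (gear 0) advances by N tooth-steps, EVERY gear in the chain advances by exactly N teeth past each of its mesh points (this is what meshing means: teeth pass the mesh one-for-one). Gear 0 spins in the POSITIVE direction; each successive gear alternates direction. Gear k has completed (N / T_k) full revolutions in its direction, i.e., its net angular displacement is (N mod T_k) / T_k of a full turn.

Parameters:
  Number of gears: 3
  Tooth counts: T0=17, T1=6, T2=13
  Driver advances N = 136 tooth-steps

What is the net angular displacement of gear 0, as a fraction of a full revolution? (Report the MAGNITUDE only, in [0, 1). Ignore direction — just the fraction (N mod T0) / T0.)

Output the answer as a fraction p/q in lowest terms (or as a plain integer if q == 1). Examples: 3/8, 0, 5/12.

Answer: 0

Derivation:
Chain of 3 gears, tooth counts: [17, 6, 13]
  gear 0: T0=17, direction=positive, advance = 136 mod 17 = 0 teeth = 0/17 turn
  gear 1: T1=6, direction=negative, advance = 136 mod 6 = 4 teeth = 4/6 turn
  gear 2: T2=13, direction=positive, advance = 136 mod 13 = 6 teeth = 6/13 turn
Gear 0: 136 mod 17 = 0
Fraction = 0 / 17 = 0/1 (gcd(0,17)=17) = 0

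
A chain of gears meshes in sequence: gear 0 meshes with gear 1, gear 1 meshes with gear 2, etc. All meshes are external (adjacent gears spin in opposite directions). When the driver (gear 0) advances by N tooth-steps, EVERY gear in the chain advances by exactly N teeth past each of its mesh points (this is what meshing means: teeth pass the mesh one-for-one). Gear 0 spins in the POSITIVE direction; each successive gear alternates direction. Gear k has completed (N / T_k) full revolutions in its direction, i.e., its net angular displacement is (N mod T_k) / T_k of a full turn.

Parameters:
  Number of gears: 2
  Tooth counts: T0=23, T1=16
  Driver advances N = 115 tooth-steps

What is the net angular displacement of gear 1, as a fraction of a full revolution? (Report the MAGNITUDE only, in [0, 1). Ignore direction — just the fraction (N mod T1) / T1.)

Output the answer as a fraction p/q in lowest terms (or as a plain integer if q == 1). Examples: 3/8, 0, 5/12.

Answer: 3/16

Derivation:
Chain of 2 gears, tooth counts: [23, 16]
  gear 0: T0=23, direction=positive, advance = 115 mod 23 = 0 teeth = 0/23 turn
  gear 1: T1=16, direction=negative, advance = 115 mod 16 = 3 teeth = 3/16 turn
Gear 1: 115 mod 16 = 3
Fraction = 3 / 16 = 3/16 (gcd(3,16)=1) = 3/16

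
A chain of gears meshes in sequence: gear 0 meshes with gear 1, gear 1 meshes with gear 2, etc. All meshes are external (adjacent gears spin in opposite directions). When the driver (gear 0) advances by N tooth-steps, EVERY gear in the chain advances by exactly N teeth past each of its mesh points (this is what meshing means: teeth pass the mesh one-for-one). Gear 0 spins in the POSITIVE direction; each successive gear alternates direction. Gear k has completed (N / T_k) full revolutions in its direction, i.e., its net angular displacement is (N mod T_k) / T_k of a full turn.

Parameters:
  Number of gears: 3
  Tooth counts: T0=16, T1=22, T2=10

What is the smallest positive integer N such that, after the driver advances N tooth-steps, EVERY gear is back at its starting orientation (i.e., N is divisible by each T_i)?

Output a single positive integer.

Answer: 880

Derivation:
Gear k returns to start when N is a multiple of T_k.
All gears at start simultaneously when N is a common multiple of [16, 22, 10]; the smallest such N is lcm(16, 22, 10).
Start: lcm = T0 = 16
Fold in T1=22: gcd(16, 22) = 2; lcm(16, 22) = 16 * 22 / 2 = 352 / 2 = 176
Fold in T2=10: gcd(176, 10) = 2; lcm(176, 10) = 176 * 10 / 2 = 1760 / 2 = 880
Full cycle length = 880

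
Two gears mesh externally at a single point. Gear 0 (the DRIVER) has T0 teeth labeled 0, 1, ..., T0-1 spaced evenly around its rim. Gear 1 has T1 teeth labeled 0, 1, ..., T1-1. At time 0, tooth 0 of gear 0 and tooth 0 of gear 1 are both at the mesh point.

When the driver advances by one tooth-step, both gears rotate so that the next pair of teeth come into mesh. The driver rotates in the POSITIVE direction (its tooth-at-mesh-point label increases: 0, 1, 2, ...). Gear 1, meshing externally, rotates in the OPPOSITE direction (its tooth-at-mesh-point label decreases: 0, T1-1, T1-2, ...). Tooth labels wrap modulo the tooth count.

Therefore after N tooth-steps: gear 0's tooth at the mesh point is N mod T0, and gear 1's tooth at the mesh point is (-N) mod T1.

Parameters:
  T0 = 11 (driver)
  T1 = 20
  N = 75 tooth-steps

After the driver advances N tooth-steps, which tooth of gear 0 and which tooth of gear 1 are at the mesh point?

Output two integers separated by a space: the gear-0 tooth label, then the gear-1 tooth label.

Gear 0 (driver, T0=11): tooth at mesh = N mod T0
  75 = 6 * 11 + 9, so 75 mod 11 = 9
  gear 0 tooth = 9
Gear 1 (driven, T1=20): tooth at mesh = (-N) mod T1
  75 = 3 * 20 + 15, so 75 mod 20 = 15
  (-75) mod 20 = (-15) mod 20 = 20 - 15 = 5
Mesh after 75 steps: gear-0 tooth 9 meets gear-1 tooth 5

Answer: 9 5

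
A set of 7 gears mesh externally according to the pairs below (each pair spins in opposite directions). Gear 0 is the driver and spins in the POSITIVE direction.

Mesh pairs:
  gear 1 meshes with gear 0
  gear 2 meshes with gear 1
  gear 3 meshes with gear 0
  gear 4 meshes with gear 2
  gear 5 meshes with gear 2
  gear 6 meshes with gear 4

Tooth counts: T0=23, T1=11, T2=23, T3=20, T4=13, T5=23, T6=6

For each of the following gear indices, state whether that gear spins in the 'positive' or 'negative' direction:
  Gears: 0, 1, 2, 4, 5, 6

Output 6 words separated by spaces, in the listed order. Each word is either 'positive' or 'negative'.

Answer: positive negative positive negative negative positive

Derivation:
Gear 0 (driver): positive (depth 0)
  gear 1: meshes with gear 0 -> depth 1 -> negative (opposite of gear 0)
  gear 2: meshes with gear 1 -> depth 2 -> positive (opposite of gear 1)
  gear 3: meshes with gear 0 -> depth 1 -> negative (opposite of gear 0)
  gear 4: meshes with gear 2 -> depth 3 -> negative (opposite of gear 2)
  gear 5: meshes with gear 2 -> depth 3 -> negative (opposite of gear 2)
  gear 6: meshes with gear 4 -> depth 4 -> positive (opposite of gear 4)
Queried indices 0, 1, 2, 4, 5, 6 -> positive, negative, positive, negative, negative, positive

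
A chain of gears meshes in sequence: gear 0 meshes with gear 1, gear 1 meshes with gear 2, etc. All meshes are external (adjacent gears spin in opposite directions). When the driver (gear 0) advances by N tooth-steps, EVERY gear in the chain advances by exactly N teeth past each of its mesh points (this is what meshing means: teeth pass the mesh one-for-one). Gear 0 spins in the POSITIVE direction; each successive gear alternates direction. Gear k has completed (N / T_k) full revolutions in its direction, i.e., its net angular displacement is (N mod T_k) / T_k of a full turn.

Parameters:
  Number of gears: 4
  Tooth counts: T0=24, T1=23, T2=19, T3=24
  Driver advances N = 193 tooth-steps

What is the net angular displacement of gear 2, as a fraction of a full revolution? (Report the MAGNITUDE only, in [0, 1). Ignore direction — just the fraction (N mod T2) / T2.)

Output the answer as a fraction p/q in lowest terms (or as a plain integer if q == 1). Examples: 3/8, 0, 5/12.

Chain of 4 gears, tooth counts: [24, 23, 19, 24]
  gear 0: T0=24, direction=positive, advance = 193 mod 24 = 1 teeth = 1/24 turn
  gear 1: T1=23, direction=negative, advance = 193 mod 23 = 9 teeth = 9/23 turn
  gear 2: T2=19, direction=positive, advance = 193 mod 19 = 3 teeth = 3/19 turn
  gear 3: T3=24, direction=negative, advance = 193 mod 24 = 1 teeth = 1/24 turn
Gear 2: 193 mod 19 = 3
Fraction = 3 / 19 = 3/19 (gcd(3,19)=1) = 3/19

Answer: 3/19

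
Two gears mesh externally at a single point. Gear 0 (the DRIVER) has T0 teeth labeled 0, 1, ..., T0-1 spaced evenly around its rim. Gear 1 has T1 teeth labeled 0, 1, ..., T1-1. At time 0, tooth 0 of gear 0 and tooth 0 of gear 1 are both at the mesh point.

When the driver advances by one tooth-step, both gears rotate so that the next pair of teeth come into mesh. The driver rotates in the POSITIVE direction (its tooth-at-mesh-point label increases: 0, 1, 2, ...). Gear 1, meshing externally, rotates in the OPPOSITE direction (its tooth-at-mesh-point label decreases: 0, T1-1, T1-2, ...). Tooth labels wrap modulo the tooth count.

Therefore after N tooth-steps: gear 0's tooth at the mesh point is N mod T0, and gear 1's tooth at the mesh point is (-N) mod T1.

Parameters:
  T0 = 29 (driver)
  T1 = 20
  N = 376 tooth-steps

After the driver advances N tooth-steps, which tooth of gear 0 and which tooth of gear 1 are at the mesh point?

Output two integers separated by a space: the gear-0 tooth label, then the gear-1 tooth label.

Answer: 28 4

Derivation:
Gear 0 (driver, T0=29): tooth at mesh = N mod T0
  376 = 12 * 29 + 28, so 376 mod 29 = 28
  gear 0 tooth = 28
Gear 1 (driven, T1=20): tooth at mesh = (-N) mod T1
  376 = 18 * 20 + 16, so 376 mod 20 = 16
  (-376) mod 20 = (-16) mod 20 = 20 - 16 = 4
Mesh after 376 steps: gear-0 tooth 28 meets gear-1 tooth 4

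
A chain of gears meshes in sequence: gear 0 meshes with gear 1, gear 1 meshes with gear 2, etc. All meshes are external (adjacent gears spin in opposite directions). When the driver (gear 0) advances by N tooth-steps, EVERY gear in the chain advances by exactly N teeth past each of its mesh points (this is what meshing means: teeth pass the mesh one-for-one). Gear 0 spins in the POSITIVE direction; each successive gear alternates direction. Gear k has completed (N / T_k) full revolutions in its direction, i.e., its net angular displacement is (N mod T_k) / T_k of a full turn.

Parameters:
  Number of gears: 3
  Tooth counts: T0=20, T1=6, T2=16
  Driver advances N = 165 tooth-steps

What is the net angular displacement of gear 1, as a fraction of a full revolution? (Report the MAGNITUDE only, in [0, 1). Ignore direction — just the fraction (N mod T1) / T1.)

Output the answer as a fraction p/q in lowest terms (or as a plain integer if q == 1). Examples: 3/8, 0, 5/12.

Chain of 3 gears, tooth counts: [20, 6, 16]
  gear 0: T0=20, direction=positive, advance = 165 mod 20 = 5 teeth = 5/20 turn
  gear 1: T1=6, direction=negative, advance = 165 mod 6 = 3 teeth = 3/6 turn
  gear 2: T2=16, direction=positive, advance = 165 mod 16 = 5 teeth = 5/16 turn
Gear 1: 165 mod 6 = 3
Fraction = 3 / 6 = 1/2 (gcd(3,6)=3) = 1/2

Answer: 1/2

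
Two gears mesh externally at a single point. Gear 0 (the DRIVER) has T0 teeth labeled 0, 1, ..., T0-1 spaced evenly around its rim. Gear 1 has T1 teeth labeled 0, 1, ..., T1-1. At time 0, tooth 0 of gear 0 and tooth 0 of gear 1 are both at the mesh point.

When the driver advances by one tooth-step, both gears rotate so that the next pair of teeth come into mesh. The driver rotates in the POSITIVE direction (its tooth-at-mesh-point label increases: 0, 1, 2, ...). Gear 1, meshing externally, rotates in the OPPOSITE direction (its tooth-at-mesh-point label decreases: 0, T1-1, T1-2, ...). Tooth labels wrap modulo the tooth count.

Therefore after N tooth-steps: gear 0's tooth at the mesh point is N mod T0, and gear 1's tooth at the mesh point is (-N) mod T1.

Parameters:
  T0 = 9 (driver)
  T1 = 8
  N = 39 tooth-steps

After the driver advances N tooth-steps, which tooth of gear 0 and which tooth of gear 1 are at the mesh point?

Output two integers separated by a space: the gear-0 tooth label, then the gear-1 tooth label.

Gear 0 (driver, T0=9): tooth at mesh = N mod T0
  39 = 4 * 9 + 3, so 39 mod 9 = 3
  gear 0 tooth = 3
Gear 1 (driven, T1=8): tooth at mesh = (-N) mod T1
  39 = 4 * 8 + 7, so 39 mod 8 = 7
  (-39) mod 8 = (-7) mod 8 = 8 - 7 = 1
Mesh after 39 steps: gear-0 tooth 3 meets gear-1 tooth 1

Answer: 3 1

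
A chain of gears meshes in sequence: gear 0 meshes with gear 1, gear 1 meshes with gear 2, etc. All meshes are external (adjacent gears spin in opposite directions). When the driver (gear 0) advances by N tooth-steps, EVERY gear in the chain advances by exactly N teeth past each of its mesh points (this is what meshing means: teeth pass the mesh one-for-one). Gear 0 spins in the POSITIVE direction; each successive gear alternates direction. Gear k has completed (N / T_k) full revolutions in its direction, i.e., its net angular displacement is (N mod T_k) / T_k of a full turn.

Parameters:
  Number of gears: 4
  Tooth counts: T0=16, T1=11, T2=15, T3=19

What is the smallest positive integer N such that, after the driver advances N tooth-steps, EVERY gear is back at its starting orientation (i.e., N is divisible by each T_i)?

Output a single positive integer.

Gear k returns to start when N is a multiple of T_k.
All gears at start simultaneously when N is a common multiple of [16, 11, 15, 19]; the smallest such N is lcm(16, 11, 15, 19).
Start: lcm = T0 = 16
Fold in T1=11: gcd(16, 11) = 1; lcm(16, 11) = 16 * 11 / 1 = 176 / 1 = 176
Fold in T2=15: gcd(176, 15) = 1; lcm(176, 15) = 176 * 15 / 1 = 2640 / 1 = 2640
Fold in T3=19: gcd(2640, 19) = 1; lcm(2640, 19) = 2640 * 19 / 1 = 50160 / 1 = 50160
Full cycle length = 50160

Answer: 50160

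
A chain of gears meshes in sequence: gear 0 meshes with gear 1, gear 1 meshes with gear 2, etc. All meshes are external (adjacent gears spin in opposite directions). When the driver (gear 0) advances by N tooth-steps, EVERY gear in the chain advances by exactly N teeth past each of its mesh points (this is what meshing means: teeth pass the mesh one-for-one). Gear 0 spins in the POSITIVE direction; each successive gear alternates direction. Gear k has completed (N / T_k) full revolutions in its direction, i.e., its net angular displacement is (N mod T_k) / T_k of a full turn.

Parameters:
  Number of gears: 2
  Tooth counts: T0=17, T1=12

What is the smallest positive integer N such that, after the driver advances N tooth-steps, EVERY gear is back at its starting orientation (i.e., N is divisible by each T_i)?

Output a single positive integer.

Gear k returns to start when N is a multiple of T_k.
All gears at start simultaneously when N is a common multiple of [17, 12]; the smallest such N is lcm(17, 12).
Start: lcm = T0 = 17
Fold in T1=12: gcd(17, 12) = 1; lcm(17, 12) = 17 * 12 / 1 = 204 / 1 = 204
Full cycle length = 204

Answer: 204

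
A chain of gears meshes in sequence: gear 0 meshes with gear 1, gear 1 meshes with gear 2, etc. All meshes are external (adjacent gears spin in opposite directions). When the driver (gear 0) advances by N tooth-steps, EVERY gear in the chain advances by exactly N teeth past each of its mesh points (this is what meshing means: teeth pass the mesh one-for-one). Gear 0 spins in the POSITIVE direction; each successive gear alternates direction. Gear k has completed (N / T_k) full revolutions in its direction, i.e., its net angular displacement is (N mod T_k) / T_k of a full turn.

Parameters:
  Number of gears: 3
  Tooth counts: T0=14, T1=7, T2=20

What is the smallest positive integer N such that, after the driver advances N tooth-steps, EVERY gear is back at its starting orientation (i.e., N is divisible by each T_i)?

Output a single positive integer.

Gear k returns to start when N is a multiple of T_k.
All gears at start simultaneously when N is a common multiple of [14, 7, 20]; the smallest such N is lcm(14, 7, 20).
Start: lcm = T0 = 14
Fold in T1=7: gcd(14, 7) = 7; lcm(14, 7) = 14 * 7 / 7 = 98 / 7 = 14
Fold in T2=20: gcd(14, 20) = 2; lcm(14, 20) = 14 * 20 / 2 = 280 / 2 = 140
Full cycle length = 140

Answer: 140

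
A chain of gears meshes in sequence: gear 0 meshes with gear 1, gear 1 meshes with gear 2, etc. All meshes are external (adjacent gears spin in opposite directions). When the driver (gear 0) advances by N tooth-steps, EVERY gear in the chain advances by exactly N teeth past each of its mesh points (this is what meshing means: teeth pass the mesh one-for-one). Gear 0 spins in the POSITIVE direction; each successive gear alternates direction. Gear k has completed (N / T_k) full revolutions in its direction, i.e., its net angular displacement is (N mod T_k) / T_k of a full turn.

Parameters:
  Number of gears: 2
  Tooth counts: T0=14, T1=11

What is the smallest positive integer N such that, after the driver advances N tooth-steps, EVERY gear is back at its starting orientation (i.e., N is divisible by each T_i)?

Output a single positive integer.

Answer: 154

Derivation:
Gear k returns to start when N is a multiple of T_k.
All gears at start simultaneously when N is a common multiple of [14, 11]; the smallest such N is lcm(14, 11).
Start: lcm = T0 = 14
Fold in T1=11: gcd(14, 11) = 1; lcm(14, 11) = 14 * 11 / 1 = 154 / 1 = 154
Full cycle length = 154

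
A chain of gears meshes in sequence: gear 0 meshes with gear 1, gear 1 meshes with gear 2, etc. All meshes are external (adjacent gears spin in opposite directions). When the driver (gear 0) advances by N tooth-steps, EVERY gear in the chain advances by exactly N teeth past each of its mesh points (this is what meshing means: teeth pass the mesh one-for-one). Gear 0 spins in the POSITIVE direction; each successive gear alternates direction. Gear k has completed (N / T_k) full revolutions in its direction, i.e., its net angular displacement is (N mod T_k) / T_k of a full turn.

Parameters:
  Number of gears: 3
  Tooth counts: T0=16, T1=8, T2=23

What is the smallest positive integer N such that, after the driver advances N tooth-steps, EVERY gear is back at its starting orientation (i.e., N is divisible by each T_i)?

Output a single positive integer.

Gear k returns to start when N is a multiple of T_k.
All gears at start simultaneously when N is a common multiple of [16, 8, 23]; the smallest such N is lcm(16, 8, 23).
Start: lcm = T0 = 16
Fold in T1=8: gcd(16, 8) = 8; lcm(16, 8) = 16 * 8 / 8 = 128 / 8 = 16
Fold in T2=23: gcd(16, 23) = 1; lcm(16, 23) = 16 * 23 / 1 = 368 / 1 = 368
Full cycle length = 368

Answer: 368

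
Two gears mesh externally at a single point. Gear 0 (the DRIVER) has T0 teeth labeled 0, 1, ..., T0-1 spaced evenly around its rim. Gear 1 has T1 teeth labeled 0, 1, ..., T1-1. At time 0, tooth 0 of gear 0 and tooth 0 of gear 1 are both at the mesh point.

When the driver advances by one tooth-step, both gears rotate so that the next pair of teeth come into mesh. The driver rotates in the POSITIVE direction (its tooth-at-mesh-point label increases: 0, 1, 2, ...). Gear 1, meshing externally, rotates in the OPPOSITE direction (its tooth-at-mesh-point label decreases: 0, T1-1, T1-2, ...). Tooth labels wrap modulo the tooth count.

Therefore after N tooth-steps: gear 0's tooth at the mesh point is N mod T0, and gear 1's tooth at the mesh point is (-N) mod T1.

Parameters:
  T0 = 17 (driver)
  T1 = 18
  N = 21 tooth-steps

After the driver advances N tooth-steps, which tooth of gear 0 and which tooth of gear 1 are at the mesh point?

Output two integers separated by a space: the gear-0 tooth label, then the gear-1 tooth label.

Gear 0 (driver, T0=17): tooth at mesh = N mod T0
  21 = 1 * 17 + 4, so 21 mod 17 = 4
  gear 0 tooth = 4
Gear 1 (driven, T1=18): tooth at mesh = (-N) mod T1
  21 = 1 * 18 + 3, so 21 mod 18 = 3
  (-21) mod 18 = (-3) mod 18 = 18 - 3 = 15
Mesh after 21 steps: gear-0 tooth 4 meets gear-1 tooth 15

Answer: 4 15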